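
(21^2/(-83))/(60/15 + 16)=-441/1660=-0.27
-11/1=-11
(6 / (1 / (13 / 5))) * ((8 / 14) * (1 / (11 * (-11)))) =-312 / 4235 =-0.07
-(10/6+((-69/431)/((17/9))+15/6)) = -179449/43962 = -4.08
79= 79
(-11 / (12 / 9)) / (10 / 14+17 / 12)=-3.87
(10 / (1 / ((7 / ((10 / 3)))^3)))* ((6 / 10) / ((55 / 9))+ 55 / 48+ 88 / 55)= 263.38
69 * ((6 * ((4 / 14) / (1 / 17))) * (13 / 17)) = 1537.71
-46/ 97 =-0.47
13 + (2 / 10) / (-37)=2404 / 185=12.99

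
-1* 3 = -3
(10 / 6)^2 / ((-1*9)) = -25 / 81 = -0.31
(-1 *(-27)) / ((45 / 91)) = 273 / 5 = 54.60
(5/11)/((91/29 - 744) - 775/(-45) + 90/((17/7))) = -0.00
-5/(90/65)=-65/18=-3.61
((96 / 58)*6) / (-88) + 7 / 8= 1945 / 2552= 0.76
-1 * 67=-67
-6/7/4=-3/14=-0.21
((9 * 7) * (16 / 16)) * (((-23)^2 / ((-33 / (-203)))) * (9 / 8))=20296143 / 88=230637.99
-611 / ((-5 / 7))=4277 / 5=855.40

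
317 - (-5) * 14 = 387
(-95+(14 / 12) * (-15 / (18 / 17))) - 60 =-171.53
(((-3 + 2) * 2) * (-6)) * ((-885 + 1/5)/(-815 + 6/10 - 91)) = 17696/1509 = 11.73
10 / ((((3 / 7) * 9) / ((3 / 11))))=70 / 99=0.71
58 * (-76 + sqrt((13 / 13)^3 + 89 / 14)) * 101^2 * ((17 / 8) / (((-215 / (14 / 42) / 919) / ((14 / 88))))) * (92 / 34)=831640697209 / 14190 - 6252937573 * sqrt(1442) / 113520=56515843.53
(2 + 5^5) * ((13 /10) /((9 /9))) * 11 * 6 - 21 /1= 1341378 /5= 268275.60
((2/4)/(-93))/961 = -1/178746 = -0.00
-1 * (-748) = 748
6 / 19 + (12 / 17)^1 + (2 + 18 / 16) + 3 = 18467 / 2584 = 7.15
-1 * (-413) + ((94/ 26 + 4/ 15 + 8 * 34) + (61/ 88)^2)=1040992603/ 1510080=689.36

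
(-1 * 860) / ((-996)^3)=0.00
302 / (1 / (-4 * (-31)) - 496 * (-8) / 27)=1011096 / 492059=2.05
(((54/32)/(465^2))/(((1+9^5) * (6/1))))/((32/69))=69/1452724480000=0.00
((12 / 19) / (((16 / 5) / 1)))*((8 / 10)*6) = 18 / 19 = 0.95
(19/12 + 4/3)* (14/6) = 245/36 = 6.81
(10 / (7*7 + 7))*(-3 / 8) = -15 / 224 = -0.07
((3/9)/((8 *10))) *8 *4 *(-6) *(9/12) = -0.60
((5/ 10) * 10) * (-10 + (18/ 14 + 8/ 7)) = -265/ 7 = -37.86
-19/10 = -1.90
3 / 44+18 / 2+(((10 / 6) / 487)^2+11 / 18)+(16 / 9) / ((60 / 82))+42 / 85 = 60366918839 / 4789865124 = 12.60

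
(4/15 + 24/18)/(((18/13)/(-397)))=-20644/45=-458.76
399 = 399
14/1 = 14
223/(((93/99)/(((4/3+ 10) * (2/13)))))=166804/403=413.91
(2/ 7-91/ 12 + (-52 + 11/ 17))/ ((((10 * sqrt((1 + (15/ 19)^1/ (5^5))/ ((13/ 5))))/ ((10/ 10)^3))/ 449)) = -37605097 * sqrt(14669330)/ 33923568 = -4245.71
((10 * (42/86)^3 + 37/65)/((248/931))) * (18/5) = 75087646011/3204132100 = 23.43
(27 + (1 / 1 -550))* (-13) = 6786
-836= -836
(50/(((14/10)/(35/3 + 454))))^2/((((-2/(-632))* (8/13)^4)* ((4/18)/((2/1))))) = 68803944801109375/12544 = 5485008354680.28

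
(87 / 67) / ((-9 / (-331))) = 9599 / 201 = 47.76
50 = 50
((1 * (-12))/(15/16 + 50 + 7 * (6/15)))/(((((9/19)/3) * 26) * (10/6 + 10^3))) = -608/11196029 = -0.00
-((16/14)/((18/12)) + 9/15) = -143/105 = -1.36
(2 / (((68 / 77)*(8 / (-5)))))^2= 148225 / 73984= 2.00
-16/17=-0.94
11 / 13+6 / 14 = 116 / 91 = 1.27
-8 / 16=-0.50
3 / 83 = 0.04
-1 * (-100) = 100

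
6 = 6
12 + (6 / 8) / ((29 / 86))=14.22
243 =243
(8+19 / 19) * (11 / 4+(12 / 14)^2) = 6147 / 196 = 31.36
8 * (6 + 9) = 120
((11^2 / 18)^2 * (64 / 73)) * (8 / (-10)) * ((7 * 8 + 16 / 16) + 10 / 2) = -58095488 / 29565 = -1965.01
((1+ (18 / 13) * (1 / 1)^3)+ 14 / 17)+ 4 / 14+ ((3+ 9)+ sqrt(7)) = sqrt(7)+ 23969 / 1547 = 18.14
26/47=0.55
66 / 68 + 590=20093 / 34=590.97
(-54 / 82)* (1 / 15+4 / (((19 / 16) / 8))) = -69291 / 3895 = -17.79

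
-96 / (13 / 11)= -1056 / 13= -81.23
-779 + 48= -731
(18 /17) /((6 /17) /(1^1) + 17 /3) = 54 /307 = 0.18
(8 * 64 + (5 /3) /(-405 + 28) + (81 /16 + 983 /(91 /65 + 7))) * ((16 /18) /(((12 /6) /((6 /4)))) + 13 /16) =5702749891 /6080256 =937.91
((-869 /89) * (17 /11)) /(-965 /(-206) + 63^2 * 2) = -276658 /145621177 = -0.00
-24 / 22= -12 / 11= -1.09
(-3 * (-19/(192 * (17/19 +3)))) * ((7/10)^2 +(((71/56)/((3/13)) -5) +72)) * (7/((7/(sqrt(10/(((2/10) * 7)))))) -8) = -110658413/2486400 +110658413 * sqrt(14)/27847680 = -29.64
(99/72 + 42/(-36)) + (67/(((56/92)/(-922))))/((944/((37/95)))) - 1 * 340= -718777361/1883280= -381.66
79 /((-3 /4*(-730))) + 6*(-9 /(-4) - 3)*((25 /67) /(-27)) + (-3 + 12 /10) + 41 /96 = -2738417 /2347680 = -1.17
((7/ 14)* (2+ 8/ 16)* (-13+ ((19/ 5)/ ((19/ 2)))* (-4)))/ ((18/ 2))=-73/ 36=-2.03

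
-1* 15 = -15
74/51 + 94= 4868/51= 95.45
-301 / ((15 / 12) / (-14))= 16856 / 5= 3371.20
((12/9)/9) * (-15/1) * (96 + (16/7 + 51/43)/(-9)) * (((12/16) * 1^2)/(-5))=259019/8127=31.87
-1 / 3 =-0.33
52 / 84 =13 / 21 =0.62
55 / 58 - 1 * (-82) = 4811 / 58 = 82.95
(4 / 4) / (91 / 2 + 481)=2 / 1053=0.00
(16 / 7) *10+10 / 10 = 167 / 7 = 23.86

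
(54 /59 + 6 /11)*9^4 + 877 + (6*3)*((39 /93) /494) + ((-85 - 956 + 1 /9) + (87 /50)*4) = 810786766276 /86008725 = 9426.80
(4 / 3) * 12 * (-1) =-16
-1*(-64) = 64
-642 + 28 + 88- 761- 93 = -1380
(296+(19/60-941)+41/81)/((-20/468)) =13566371/900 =15073.75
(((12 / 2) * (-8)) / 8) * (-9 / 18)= 3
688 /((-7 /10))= -6880 /7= -982.86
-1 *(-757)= 757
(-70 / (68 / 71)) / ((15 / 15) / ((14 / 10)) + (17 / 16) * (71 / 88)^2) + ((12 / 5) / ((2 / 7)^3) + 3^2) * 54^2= 33815294148866 / 103648915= 326248.41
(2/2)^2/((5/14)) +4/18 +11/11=181/45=4.02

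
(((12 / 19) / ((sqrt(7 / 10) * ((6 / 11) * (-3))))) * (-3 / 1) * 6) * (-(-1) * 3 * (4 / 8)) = 198 * sqrt(70) / 133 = 12.46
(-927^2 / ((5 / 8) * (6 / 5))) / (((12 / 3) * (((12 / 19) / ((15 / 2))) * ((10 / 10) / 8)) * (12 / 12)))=-27212085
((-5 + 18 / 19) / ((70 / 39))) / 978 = -143 / 61940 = -0.00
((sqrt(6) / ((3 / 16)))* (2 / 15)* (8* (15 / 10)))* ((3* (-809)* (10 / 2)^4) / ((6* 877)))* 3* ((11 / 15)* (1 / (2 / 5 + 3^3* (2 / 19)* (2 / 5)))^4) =-72482911187500* sqrt(6) / 74715772071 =-2376.29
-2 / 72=-1 / 36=-0.03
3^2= 9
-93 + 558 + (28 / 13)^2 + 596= 180093 / 169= 1065.64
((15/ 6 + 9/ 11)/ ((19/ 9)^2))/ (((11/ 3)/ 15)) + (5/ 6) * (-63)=-2160210/ 43681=-49.45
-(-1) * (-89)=-89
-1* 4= -4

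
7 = 7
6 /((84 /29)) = 29 /14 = 2.07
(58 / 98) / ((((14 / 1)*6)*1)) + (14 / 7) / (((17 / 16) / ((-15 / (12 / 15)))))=-2469107 / 69972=-35.29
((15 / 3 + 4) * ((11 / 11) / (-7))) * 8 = -72 / 7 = -10.29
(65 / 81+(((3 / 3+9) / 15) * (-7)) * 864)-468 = -364435 / 81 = -4499.20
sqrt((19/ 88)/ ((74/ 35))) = sqrt(270655)/ 1628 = 0.32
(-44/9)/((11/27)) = -12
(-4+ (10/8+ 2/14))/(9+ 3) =-73/336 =-0.22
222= 222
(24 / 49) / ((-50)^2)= 6 / 30625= 0.00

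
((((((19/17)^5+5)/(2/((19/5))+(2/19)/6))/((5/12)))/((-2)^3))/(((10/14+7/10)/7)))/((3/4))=-35658730016/1452513711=-24.55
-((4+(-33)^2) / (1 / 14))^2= -234151204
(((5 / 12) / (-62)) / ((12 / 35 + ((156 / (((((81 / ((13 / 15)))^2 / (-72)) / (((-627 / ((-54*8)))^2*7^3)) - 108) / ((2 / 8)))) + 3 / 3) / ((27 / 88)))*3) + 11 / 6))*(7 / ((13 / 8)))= -167755945351050 / 48841708513210379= -0.00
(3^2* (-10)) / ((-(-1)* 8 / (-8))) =90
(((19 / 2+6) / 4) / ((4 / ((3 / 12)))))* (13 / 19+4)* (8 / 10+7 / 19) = 306249 / 231040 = 1.33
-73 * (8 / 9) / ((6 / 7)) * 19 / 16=-9709 / 108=-89.90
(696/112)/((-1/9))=-783/14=-55.93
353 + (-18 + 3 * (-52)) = 179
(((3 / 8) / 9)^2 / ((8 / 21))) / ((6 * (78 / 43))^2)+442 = 148698034831 / 336420864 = 442.00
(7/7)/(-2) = -1/2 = -0.50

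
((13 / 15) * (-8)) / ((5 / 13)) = -1352 / 75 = -18.03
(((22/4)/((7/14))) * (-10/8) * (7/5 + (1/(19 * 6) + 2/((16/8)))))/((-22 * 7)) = 1373/6384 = 0.22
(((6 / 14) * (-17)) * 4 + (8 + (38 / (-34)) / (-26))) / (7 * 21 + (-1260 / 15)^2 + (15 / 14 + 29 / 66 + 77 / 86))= -92636577 / 31634514379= -0.00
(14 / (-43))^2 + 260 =480936 / 1849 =260.11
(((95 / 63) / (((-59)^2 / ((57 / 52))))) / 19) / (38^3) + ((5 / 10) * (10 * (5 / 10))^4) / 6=52.08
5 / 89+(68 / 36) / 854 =0.06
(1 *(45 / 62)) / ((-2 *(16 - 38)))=45 / 2728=0.02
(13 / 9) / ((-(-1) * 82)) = 13 / 738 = 0.02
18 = 18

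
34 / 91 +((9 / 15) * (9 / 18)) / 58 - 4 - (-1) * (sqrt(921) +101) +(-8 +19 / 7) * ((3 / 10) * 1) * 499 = -36623653 / 52780 +sqrt(921) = -663.54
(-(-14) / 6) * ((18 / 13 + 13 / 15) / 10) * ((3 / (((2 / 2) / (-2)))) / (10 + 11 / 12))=-12292 / 42575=-0.29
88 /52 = 22 /13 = 1.69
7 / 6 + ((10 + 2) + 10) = 23.17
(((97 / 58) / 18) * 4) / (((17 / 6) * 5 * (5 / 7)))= 1358 / 36975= 0.04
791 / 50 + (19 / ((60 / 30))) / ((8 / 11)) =11553 / 400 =28.88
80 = 80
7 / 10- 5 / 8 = 3 / 40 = 0.08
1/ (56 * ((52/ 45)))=45/ 2912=0.02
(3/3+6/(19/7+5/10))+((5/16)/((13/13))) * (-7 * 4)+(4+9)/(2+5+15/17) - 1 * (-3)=-1.23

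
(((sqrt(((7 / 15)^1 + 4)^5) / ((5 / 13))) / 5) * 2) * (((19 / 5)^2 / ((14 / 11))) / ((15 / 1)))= 231735647 * sqrt(1005) / 221484375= 33.17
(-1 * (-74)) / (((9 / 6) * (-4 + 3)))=-148 / 3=-49.33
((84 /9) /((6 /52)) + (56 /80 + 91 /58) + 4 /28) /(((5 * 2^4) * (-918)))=-95119 /83859300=-0.00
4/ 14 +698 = 4888/ 7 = 698.29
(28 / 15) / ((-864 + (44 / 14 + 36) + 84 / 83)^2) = 2362927 / 859161193935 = 0.00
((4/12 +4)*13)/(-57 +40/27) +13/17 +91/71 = 1866683/1809293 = 1.03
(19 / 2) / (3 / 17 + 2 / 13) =4199 / 146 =28.76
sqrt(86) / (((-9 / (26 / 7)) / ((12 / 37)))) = -104 *sqrt(86) / 777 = -1.24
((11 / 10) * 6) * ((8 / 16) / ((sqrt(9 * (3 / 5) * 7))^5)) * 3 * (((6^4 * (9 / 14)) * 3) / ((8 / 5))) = 825 * sqrt(105) / 4802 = 1.76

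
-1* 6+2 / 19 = -112 / 19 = -5.89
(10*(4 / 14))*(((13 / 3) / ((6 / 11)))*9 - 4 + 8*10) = 2950 / 7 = 421.43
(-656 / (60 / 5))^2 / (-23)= -26896 / 207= -129.93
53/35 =1.51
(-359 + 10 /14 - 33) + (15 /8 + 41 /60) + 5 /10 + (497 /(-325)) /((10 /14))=-106570547 /273000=-390.37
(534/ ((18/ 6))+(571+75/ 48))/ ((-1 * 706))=-12009/ 11296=-1.06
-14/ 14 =-1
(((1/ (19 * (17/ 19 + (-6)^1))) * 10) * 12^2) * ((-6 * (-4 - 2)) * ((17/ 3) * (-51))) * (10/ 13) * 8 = 950468.52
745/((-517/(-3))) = 2235/517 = 4.32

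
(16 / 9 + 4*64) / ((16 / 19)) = 306.11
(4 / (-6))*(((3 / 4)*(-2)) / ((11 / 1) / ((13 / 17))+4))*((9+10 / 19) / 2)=2353 / 9082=0.26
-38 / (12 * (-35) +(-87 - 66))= 38 / 573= 0.07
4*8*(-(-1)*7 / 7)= 32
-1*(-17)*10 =170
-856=-856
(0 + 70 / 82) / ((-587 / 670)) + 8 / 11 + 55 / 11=1258271 / 264737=4.75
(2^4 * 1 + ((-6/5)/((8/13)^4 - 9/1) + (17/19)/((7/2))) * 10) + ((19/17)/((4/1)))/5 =228395474631/11438534660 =19.97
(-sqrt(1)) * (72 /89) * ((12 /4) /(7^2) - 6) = 20952 /4361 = 4.80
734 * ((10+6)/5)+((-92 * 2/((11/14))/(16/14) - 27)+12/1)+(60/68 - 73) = 1923083/935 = 2056.77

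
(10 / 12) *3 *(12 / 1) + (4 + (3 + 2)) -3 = 36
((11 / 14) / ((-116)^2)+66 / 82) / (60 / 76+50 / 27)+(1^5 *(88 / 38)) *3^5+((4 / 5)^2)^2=14005127918926261 / 24855973660000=563.45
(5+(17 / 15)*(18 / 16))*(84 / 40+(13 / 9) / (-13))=44929 / 3600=12.48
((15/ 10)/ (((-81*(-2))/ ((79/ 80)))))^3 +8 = 5159780845039/ 644972544000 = 8.00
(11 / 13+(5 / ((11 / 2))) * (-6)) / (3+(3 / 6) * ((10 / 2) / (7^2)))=-64582 / 42757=-1.51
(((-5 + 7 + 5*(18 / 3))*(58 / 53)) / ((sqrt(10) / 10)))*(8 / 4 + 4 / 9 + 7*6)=742400*sqrt(10) / 477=4921.75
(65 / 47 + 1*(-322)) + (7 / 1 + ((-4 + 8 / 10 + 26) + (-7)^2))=-241.82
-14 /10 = -7 /5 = -1.40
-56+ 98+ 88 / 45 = 1978 / 45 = 43.96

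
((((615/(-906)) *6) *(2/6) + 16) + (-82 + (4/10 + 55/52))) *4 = -2587231/9815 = -263.60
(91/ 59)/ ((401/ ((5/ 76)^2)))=2275/ 136654384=0.00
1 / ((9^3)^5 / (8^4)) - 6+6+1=205891132098745 / 205891132094649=1.00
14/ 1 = 14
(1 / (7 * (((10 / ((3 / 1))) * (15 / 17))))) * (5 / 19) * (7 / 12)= 17 / 2280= 0.01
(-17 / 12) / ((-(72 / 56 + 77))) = 119 / 6576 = 0.02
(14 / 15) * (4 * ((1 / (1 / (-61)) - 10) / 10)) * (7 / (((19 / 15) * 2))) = -6958 / 95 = -73.24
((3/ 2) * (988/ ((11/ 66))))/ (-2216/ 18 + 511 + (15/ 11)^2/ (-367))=888450849/ 38755703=22.92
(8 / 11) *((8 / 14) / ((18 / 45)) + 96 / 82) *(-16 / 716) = -23872 / 565103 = -0.04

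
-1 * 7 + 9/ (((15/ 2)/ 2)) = -23/ 5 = -4.60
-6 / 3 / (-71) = 0.03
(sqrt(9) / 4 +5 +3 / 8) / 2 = 49 / 16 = 3.06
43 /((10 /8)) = 172 /5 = 34.40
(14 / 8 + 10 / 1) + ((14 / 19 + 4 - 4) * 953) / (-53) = -6039 / 4028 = -1.50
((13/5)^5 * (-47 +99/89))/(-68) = 379090153/4728125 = 80.18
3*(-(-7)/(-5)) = -21/5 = -4.20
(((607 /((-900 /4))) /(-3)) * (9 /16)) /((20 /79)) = 47953 /24000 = 2.00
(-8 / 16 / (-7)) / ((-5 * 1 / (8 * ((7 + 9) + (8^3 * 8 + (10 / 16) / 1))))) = -32901 / 70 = -470.01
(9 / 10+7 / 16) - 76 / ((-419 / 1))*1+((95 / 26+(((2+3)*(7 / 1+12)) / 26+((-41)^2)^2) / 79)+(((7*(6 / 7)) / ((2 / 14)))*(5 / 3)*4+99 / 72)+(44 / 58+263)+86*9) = 37093.48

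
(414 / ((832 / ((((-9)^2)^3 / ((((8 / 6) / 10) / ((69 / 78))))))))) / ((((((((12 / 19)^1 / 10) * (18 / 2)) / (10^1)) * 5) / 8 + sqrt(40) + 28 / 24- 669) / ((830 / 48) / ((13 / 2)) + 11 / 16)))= -11467965505874958486675 / 1303739240679546112- 2146601371209220125 * sqrt(10) / 81483702542471632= -8879.52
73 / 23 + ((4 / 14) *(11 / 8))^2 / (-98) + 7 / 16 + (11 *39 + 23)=805124547 / 1767136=455.61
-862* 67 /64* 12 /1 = -86631 /8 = -10828.88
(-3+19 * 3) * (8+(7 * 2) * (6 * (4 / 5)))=20304 / 5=4060.80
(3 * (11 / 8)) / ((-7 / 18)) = -10.61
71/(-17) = -71/17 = -4.18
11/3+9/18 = 25/6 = 4.17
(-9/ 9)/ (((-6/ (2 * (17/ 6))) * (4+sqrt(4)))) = 17/ 108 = 0.16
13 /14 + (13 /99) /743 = 956423 /1029798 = 0.93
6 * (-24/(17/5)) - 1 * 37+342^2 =1987039/17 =116884.65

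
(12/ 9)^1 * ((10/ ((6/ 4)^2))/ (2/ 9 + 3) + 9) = 1204/ 87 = 13.84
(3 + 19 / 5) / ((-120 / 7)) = -119 / 300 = -0.40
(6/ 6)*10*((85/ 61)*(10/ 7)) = 19.91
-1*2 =-2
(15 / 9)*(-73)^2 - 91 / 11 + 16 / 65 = 19033958 / 2145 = 8873.64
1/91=0.01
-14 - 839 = -853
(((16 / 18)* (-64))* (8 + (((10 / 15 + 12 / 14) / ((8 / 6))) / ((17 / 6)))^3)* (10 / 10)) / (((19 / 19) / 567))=-62631309312 / 240737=-260164.87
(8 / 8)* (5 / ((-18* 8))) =-5 / 144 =-0.03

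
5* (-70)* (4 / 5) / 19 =-280 / 19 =-14.74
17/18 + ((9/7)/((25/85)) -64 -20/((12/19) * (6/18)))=-96821/630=-153.68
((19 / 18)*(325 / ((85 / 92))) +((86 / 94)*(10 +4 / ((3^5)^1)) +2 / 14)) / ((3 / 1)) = 517292165 / 4077297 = 126.87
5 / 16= 0.31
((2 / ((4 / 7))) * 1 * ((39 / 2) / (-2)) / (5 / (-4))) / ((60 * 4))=91 / 800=0.11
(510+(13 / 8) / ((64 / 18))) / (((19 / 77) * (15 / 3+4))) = 3354043 / 14592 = 229.85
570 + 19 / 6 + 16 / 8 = 3451 / 6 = 575.17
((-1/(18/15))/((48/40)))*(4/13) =-25/117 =-0.21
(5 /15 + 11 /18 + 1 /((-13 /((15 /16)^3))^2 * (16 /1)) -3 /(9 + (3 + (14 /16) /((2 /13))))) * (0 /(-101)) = 0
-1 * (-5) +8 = 13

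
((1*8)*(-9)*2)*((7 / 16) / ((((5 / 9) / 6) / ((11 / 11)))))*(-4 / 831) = 4536 / 1385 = 3.28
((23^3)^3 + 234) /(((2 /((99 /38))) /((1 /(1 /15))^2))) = 40120675539300675 /76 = 527903625517114.14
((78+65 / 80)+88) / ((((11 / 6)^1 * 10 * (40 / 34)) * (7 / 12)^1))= 408357 / 30800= 13.26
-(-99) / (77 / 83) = 747 / 7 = 106.71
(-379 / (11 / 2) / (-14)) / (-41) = -379 / 3157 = -0.12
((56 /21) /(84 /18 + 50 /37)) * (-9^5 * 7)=-30587382 /167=-183157.98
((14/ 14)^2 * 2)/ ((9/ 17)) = 34/ 9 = 3.78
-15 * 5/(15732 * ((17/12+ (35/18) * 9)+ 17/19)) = -25/103891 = -0.00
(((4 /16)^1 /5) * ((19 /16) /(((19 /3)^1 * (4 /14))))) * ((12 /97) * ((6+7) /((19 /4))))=819 /73720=0.01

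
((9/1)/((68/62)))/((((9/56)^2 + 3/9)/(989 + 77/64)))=83842479/3706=22623.44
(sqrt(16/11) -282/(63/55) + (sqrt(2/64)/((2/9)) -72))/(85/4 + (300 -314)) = -26728/609 + 9 * sqrt(2)/116 + 16 * sqrt(11)/319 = -43.61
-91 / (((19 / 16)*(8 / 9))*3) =-546 / 19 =-28.74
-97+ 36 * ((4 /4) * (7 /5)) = -233 /5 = -46.60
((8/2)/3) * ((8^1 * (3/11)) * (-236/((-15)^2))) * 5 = -15.26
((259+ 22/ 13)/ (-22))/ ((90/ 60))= -3389/ 429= -7.90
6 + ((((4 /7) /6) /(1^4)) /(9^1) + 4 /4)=1325 /189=7.01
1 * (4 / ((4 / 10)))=10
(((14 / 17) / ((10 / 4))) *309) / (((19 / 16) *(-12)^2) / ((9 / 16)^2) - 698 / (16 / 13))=-622944 / 163285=-3.82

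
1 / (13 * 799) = 0.00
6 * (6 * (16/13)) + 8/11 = 6440/143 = 45.03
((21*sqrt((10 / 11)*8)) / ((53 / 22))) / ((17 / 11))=1848*sqrt(55) / 901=15.21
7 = 7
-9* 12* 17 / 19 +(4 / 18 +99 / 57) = -16189 / 171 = -94.67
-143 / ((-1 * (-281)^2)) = 143 / 78961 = 0.00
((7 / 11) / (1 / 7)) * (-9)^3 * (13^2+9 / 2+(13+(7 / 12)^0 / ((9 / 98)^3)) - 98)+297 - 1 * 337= -98560313 / 22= -4480014.23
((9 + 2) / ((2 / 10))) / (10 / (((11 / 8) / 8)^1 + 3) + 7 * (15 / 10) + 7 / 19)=424270 / 108159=3.92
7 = 7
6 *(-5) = -30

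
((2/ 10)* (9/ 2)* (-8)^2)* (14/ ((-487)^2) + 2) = 136613376/ 1185845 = 115.20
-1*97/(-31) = 97/31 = 3.13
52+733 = 785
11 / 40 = 0.28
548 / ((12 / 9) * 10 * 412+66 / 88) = 6576 / 65929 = 0.10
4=4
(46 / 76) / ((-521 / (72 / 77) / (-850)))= 703800 / 762223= 0.92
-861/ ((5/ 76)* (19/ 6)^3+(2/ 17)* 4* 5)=-193.83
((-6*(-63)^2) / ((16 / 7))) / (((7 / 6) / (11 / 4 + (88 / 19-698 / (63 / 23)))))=671759487 / 304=2209735.15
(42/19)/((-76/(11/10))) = -231/7220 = -0.03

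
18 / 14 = 9 / 7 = 1.29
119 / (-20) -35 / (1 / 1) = -819 / 20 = -40.95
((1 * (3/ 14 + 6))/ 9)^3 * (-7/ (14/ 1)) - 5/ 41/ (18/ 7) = -1288069/ 6075216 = -0.21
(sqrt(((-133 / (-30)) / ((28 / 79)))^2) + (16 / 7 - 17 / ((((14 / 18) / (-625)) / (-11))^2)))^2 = 60998783358242940723336121 / 34574400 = 1764275977551105463.10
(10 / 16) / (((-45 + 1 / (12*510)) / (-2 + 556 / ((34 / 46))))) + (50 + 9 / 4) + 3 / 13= 42.06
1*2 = 2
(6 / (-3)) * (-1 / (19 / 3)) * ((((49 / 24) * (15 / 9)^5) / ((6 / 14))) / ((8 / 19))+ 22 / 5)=104907421 / 2216160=47.34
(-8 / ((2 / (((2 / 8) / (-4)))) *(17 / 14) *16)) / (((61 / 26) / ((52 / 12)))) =1183 / 49776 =0.02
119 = 119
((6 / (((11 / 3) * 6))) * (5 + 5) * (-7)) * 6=-1260 / 11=-114.55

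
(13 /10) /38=13 /380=0.03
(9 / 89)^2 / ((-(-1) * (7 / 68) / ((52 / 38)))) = 143208 / 1053493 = 0.14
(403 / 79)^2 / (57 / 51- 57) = -2760953 / 5928950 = -0.47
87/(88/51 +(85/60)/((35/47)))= 621180/25903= 23.98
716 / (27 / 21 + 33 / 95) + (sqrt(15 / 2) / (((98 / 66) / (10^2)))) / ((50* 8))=33* sqrt(30) / 392 + 238070 / 543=438.90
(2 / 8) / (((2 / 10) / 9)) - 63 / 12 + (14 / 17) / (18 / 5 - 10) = 1597 / 272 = 5.87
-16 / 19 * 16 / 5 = -256 / 95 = -2.69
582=582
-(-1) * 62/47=62/47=1.32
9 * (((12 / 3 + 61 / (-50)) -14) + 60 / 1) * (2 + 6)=3512.16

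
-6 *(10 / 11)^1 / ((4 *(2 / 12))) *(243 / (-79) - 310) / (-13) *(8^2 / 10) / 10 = -7123104 / 56485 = -126.11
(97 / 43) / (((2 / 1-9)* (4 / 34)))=-1649 / 602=-2.74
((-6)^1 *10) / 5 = -12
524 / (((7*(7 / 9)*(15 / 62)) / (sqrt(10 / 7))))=97464*sqrt(70) / 1715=475.48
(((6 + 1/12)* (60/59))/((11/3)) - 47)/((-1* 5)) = 29408/3245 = 9.06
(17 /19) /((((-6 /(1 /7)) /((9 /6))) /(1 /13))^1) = -17 /6916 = -0.00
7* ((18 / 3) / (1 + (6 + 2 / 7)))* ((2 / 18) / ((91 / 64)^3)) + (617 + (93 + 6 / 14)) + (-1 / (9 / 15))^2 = 1678689556 / 2352987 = 713.43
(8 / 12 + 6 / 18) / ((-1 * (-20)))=1 / 20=0.05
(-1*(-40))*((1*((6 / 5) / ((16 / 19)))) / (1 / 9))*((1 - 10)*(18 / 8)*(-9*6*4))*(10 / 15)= 1495908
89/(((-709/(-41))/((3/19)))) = 10947/13471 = 0.81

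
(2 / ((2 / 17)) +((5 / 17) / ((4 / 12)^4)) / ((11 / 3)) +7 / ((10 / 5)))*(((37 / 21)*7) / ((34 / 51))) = 373589 / 748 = 499.45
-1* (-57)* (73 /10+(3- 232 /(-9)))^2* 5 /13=200317171 /7020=28535.21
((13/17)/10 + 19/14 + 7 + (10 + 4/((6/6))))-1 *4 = 10968/595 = 18.43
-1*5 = -5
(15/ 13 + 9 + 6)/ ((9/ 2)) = 140/ 39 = 3.59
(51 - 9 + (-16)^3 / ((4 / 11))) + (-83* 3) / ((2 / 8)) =-12218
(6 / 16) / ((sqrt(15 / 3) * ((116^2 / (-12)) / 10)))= -9 * sqrt(5) / 13456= -0.00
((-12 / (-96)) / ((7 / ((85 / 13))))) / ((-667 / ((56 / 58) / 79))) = -85 / 39730522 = -0.00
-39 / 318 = -13 / 106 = -0.12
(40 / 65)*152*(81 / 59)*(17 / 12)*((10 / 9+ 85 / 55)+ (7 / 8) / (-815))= 3321861846 / 6876155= 483.10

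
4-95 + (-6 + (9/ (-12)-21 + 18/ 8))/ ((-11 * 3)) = -1985/ 22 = -90.23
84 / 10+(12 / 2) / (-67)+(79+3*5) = 34274 / 335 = 102.31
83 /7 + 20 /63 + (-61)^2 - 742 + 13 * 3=190901 /63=3030.17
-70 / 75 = -14 / 15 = -0.93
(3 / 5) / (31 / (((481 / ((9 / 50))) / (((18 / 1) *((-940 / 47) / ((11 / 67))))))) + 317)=0.00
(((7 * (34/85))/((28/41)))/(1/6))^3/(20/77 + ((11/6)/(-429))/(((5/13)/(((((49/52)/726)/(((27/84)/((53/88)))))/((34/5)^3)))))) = 68885495259345692928/1201881334814375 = 57314.72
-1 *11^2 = -121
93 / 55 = 1.69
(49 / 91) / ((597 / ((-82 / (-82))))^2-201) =7 / 4630704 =0.00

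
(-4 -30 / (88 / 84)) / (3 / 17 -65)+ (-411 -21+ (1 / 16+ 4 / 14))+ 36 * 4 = -194925469 / 678832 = -287.15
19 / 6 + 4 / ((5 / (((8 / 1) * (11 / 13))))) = 8.58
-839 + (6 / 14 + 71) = -5373 / 7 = -767.57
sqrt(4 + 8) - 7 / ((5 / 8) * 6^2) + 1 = 31 / 45 + 2 * sqrt(3) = 4.15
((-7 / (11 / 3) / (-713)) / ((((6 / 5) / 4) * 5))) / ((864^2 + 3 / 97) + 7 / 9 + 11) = 12222 / 5111293429231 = 0.00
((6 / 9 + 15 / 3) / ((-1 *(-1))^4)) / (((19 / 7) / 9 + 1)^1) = 357 / 82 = 4.35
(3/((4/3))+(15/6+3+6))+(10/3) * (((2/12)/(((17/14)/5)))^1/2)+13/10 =49553/3060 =16.19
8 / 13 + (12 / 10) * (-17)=-1286 / 65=-19.78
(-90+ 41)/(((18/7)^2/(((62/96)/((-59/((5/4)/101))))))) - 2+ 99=35958026939/370697472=97.00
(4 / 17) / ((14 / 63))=18 / 17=1.06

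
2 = 2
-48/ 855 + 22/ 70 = 103/ 399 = 0.26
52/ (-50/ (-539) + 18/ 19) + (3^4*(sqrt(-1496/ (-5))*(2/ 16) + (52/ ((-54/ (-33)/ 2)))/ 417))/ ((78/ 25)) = 19970137/ 370157 + 135*sqrt(1870)/ 104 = 110.08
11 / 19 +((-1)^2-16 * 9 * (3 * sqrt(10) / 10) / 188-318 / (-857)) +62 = 1041298 / 16283-54 * sqrt(10) / 235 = 63.22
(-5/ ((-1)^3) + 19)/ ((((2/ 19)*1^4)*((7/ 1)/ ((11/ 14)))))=1254/ 49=25.59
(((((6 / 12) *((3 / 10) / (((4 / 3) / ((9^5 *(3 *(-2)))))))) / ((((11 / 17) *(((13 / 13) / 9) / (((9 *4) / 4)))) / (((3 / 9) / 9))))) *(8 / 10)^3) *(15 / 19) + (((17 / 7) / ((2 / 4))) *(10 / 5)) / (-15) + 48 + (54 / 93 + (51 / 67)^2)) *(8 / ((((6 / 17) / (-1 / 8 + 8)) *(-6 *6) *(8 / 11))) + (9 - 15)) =14025481793546590783 / 14658452424000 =956818.73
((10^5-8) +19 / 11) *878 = 965739418 / 11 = 87794492.55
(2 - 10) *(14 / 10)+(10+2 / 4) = -0.70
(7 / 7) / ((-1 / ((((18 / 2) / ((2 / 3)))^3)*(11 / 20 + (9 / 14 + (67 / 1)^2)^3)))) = -24438851305538973543 / 109760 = -222657172973204.93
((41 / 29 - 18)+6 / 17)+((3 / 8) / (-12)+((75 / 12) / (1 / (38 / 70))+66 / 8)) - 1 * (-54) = 5452949 / 110432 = 49.38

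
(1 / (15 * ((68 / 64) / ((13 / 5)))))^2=43264 / 1625625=0.03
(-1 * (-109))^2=11881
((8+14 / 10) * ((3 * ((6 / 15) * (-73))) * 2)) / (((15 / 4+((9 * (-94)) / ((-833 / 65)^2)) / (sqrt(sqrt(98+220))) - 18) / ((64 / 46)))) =-6731509193393500820451224569856 * 318^(3 / 4) / 36826021314919466021914425462259 - 879623577258094462879088640000 * 318^(1 / 4) / 36826021314919466021914425462259+2433350405724284750996989132800 * sqrt(318) / 36826021314919466021914425462259+148042824624621844738691121865531904 / 920650532872986650547860636556475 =148.11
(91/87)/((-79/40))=-3640/6873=-0.53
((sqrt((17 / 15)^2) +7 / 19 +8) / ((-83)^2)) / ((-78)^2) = 677 / 2986278165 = 0.00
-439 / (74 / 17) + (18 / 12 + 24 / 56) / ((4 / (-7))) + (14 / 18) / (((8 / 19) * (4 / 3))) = -365291 / 3552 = -102.84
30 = 30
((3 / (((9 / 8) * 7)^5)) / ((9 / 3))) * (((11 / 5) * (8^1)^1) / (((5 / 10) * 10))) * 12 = 11534336 / 8270304525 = 0.00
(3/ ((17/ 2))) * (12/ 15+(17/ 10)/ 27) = 233/ 765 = 0.30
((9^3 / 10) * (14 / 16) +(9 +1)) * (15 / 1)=1106.81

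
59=59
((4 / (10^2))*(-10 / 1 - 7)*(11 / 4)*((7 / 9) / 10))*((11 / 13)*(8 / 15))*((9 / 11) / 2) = -1309 / 48750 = -0.03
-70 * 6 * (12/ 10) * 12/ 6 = -1008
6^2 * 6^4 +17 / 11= 513233 / 11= 46657.55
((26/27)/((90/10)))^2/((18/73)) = 24674/531441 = 0.05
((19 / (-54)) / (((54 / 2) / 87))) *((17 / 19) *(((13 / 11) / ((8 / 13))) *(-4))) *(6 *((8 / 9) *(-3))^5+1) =-5453514235 / 866052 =-6296.98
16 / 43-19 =-801 / 43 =-18.63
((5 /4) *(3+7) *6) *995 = 74625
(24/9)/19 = 8/57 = 0.14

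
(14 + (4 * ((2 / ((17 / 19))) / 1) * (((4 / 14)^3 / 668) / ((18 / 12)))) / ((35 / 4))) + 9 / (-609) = 41468364073 / 2965150965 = 13.99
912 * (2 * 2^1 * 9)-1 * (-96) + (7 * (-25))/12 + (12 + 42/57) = 7507163/228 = 32926.15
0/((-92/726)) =0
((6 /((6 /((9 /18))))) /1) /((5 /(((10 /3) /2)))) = 1 /6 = 0.17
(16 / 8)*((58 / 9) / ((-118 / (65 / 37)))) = -3770 / 19647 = -0.19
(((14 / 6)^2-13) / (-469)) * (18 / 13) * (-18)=-2448 / 6097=-0.40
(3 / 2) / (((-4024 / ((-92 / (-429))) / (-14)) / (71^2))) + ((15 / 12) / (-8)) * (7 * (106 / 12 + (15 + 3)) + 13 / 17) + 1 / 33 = -5586843601 / 234776256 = -23.80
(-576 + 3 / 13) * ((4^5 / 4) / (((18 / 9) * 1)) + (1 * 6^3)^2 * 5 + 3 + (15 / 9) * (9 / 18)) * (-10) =17470875725 / 13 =1343913517.31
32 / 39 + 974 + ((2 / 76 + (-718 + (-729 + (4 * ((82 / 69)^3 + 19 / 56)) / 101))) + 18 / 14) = -27007762611812 / 57367198161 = -470.79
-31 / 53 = -0.58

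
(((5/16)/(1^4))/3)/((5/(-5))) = -5/48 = -0.10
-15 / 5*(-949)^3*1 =2564011047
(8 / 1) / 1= 8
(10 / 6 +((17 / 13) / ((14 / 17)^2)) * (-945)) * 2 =-1987945 / 546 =-3640.92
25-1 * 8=17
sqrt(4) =2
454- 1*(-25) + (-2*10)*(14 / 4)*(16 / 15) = 1213 / 3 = 404.33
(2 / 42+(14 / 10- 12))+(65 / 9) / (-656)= -10.56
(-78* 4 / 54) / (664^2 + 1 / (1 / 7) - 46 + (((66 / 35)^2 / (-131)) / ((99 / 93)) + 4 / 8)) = -16689400 / 1273438857969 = -0.00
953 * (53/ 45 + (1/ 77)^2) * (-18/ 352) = -149755373/ 2608760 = -57.40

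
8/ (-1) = -8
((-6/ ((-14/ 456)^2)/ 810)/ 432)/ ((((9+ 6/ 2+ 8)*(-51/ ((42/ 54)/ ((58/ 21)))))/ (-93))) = -11191/ 23959800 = -0.00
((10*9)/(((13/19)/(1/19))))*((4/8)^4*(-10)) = -4.33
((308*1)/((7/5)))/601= 220/601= 0.37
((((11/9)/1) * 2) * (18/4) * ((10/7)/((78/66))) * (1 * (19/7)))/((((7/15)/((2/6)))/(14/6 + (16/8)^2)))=2184050/13377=163.27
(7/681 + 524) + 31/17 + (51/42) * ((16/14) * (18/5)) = 1505626858/2836365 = 530.83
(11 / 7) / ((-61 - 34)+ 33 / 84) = -44 / 2649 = -0.02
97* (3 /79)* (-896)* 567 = -147837312 /79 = -1871358.38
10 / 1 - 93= -83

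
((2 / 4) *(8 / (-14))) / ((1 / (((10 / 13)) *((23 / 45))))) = -92 / 819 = -0.11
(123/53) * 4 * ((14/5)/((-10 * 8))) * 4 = -1722/1325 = -1.30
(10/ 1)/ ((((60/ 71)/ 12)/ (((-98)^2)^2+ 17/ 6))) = 39292884823/ 3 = 13097628274.33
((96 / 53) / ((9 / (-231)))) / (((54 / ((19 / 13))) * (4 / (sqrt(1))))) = -5852 / 18603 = -0.31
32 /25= 1.28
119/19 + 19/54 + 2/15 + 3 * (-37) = -534811/5130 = -104.25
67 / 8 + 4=99 / 8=12.38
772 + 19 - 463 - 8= 320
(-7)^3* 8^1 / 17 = -2744 / 17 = -161.41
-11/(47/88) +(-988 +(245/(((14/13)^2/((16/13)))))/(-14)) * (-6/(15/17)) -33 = 11171343/1645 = 6791.09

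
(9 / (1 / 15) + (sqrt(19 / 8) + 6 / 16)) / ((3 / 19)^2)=361 * sqrt(38) / 36 + 130321 / 24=5491.86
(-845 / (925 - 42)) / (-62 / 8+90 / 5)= -3380 / 36203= -0.09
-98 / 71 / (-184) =49 / 6532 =0.01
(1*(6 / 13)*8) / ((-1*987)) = -16 / 4277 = -0.00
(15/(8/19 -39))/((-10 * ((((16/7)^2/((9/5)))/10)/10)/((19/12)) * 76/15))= 628425/1501184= 0.42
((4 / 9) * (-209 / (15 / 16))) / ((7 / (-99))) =147136 / 105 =1401.30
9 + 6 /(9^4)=19685 /2187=9.00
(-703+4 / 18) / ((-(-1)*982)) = -6325 / 8838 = -0.72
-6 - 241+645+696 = 1094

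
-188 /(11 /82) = -15416 /11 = -1401.45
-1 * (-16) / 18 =8 / 9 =0.89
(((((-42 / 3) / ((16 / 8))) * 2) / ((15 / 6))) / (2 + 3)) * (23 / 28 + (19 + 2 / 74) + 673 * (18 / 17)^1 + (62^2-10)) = -80424083 / 15725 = -5114.41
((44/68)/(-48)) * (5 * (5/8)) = -275/6528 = -0.04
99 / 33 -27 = -24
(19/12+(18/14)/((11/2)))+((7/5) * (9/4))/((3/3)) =5737/1155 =4.97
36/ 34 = 18/ 17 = 1.06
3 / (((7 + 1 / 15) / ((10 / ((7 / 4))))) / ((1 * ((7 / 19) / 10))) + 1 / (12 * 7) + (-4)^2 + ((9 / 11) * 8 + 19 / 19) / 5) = 308 / 5245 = 0.06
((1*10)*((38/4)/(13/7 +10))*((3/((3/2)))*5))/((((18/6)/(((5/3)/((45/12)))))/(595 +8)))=1782200/249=7157.43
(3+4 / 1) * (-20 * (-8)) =1120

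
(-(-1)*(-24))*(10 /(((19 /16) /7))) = -26880 /19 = -1414.74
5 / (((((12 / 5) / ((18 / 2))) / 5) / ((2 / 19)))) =375 / 38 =9.87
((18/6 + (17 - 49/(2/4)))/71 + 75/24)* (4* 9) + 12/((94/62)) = 539697/6674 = 80.87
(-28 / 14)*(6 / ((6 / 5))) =-10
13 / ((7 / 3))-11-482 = -3412 / 7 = -487.43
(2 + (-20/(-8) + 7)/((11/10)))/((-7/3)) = -351/77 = -4.56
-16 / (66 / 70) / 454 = -280 / 7491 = -0.04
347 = 347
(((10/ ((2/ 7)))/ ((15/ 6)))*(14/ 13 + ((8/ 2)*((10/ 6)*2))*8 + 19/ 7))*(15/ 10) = 30155/ 13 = 2319.62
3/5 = 0.60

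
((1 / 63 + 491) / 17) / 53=30934 / 56763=0.54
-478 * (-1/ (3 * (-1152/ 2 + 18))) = -239/ 837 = -0.29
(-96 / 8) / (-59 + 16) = 12 / 43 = 0.28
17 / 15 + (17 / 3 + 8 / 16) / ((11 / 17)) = 10.66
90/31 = 2.90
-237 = -237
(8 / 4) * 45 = 90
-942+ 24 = -918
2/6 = 1/3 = 0.33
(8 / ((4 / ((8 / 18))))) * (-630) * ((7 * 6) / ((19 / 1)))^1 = -23520 / 19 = -1237.89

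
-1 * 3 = -3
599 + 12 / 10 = 3001 / 5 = 600.20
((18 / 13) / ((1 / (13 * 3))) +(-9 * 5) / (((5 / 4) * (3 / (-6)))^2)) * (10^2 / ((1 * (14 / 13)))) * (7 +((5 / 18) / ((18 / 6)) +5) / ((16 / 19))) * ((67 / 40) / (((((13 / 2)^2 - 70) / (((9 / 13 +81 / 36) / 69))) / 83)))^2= -1712742448119529 / 506129594880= -3384.00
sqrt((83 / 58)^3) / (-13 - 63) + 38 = 38 - 83* sqrt(4814) / 255664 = 37.98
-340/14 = -24.29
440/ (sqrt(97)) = 440 * sqrt(97)/ 97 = 44.68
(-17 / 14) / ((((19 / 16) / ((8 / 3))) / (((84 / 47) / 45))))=-0.11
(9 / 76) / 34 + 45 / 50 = 11673 / 12920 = 0.90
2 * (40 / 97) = 0.82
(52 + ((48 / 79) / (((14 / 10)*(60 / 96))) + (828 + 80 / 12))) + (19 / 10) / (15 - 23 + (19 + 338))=887.37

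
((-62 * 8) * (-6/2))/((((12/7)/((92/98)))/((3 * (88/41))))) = 1505856/287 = 5246.89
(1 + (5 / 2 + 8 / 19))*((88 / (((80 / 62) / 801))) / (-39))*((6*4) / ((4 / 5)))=-40698009 / 247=-164769.27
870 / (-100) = -8.70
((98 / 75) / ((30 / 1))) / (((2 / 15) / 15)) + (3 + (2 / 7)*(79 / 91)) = 51903 / 6370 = 8.15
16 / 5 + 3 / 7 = 127 / 35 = 3.63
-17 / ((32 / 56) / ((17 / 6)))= -2023 / 24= -84.29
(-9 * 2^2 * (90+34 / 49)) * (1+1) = -319968 / 49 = -6529.96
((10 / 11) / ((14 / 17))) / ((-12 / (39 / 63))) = -1105 / 19404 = -0.06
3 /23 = 0.13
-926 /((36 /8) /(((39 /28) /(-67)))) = 6019 /1407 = 4.28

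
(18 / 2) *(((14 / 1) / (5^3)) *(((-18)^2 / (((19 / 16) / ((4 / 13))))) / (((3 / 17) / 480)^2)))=773202640896 / 1235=626075012.87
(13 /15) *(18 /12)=13 /10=1.30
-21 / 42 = -0.50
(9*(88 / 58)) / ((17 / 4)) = 1584 / 493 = 3.21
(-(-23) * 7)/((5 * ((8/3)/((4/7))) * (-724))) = -69/7240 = -0.01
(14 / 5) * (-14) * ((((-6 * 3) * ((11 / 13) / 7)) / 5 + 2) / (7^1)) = -2848 / 325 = -8.76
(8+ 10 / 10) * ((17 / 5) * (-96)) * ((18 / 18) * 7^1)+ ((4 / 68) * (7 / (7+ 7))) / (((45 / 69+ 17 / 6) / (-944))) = -841052112 / 40885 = -20571.17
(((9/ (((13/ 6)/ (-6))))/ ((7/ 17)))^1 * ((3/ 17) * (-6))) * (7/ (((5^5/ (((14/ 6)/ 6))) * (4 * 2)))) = 567/ 81250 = 0.01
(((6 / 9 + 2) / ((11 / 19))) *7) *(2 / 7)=304 / 33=9.21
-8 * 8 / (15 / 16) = -1024 / 15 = -68.27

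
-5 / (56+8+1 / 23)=-115 / 1473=-0.08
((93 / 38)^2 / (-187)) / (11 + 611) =-8649 / 167957416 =-0.00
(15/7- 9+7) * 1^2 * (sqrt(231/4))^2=33/4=8.25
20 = 20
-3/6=-1/2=-0.50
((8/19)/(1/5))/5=8/19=0.42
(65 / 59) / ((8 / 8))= 65 / 59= 1.10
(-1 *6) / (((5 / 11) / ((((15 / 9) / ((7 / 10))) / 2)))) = -110 / 7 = -15.71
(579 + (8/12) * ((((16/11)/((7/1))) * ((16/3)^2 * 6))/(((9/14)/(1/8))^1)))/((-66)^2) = 519985/3881196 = 0.13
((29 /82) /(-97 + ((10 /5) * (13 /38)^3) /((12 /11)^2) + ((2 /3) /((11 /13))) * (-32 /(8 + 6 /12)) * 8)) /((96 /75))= -8369180325 /3654924704713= -0.00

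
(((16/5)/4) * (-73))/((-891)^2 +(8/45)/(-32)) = -10512/142898579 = -0.00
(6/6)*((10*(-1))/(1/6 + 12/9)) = -20/3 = -6.67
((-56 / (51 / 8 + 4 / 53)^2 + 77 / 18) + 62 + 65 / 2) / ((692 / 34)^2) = 1895641434169 / 8059523544900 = 0.24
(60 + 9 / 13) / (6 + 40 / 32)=3156 / 377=8.37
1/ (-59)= -0.02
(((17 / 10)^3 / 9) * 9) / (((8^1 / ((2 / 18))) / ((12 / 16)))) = 4913 / 96000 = 0.05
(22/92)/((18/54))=33/46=0.72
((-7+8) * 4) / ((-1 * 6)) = -2 / 3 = -0.67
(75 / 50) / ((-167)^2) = 3 / 55778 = 0.00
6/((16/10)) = 3.75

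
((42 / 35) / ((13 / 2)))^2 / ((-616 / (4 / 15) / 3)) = -72 / 1626625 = -0.00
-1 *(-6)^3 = 216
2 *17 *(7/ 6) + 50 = 269/ 3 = 89.67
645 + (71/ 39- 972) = -12682/ 39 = -325.18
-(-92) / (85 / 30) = 552 / 17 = 32.47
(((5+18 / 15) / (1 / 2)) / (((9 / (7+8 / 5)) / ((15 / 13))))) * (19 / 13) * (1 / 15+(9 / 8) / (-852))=1.31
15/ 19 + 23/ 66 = 1427/ 1254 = 1.14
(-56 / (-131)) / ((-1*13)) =-56 / 1703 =-0.03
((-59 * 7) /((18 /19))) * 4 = -15694 /9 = -1743.78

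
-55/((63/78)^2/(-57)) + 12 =708184/147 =4817.58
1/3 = 0.33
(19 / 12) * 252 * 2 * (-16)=-12768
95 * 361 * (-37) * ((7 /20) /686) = -253783 /392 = -647.41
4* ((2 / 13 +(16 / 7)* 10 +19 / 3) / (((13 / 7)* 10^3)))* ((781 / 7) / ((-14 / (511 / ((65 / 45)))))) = -1370193429 / 7689500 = -178.19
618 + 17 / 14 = 8669 / 14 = 619.21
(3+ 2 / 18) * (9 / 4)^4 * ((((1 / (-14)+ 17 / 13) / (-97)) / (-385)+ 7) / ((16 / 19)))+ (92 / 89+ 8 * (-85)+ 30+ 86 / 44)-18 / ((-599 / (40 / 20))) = 167958959585787 / 10601140566016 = 15.84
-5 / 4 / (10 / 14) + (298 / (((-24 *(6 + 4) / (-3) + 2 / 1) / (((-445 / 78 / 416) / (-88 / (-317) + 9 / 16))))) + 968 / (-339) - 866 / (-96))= 697581062461 / 160140719856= 4.36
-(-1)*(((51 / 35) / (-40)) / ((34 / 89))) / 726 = -89 / 677600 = -0.00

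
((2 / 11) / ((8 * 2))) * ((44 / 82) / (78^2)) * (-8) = -0.00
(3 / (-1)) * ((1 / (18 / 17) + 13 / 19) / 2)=-557 / 228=-2.44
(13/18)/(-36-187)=-13/4014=-0.00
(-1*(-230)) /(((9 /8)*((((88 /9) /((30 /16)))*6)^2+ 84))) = 103500 /538141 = 0.19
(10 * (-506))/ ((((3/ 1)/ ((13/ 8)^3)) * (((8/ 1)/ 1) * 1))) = -2779205/ 3072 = -904.69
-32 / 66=-0.48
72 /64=9 /8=1.12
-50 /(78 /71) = -1775 /39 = -45.51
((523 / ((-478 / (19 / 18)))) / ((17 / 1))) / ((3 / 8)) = -19874 / 109701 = -0.18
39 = 39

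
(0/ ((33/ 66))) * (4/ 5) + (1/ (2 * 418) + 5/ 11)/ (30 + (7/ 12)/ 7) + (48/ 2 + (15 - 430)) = -29499416/ 75449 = -390.98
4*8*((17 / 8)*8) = 544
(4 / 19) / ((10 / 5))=2 / 19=0.11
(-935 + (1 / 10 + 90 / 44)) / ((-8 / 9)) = 461763 / 440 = 1049.46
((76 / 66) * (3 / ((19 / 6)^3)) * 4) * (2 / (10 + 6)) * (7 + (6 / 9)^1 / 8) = 1530 / 3971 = 0.39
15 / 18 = 0.83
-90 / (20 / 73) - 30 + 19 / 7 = -4981 / 14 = -355.79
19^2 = 361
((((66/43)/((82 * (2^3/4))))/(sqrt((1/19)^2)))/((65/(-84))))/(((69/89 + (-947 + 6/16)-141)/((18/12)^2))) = 0.00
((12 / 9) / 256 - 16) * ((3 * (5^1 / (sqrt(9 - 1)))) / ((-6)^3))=15355 * sqrt(2) / 55296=0.39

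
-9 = -9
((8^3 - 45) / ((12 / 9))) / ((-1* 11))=-1401 / 44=-31.84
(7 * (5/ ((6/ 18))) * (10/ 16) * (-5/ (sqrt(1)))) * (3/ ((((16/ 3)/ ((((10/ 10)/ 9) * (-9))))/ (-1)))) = -23625/ 128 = -184.57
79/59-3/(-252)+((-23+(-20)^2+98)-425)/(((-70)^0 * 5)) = 56255/4956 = 11.35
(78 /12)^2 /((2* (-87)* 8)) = -169 /5568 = -0.03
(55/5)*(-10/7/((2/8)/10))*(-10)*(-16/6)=-352000/21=-16761.90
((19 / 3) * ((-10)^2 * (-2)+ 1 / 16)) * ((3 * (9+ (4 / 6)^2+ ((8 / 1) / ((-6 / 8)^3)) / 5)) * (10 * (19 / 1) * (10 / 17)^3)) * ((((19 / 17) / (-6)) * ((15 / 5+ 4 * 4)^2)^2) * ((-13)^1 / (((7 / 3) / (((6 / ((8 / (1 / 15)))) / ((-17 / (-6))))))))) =-101297634926685925 / 51114852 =-1981765200.59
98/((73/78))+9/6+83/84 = 657353/6132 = 107.20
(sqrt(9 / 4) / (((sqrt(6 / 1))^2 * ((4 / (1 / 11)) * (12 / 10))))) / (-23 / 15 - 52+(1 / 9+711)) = 0.00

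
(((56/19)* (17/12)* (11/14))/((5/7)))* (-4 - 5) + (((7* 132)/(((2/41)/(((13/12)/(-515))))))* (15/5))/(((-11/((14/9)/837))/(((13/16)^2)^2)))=-66547583149873/1610228367360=-41.33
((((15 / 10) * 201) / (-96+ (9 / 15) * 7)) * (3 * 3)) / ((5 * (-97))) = 201 / 3298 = 0.06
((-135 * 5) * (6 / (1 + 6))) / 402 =-1.44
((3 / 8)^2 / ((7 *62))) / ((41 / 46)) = 207 / 569408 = 0.00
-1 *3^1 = -3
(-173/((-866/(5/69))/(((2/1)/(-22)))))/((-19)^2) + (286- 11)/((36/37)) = 402392642885/1423698804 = 282.64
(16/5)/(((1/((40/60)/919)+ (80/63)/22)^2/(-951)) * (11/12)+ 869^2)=31887136512/7506722082936955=0.00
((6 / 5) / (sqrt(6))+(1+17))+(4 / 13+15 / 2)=sqrt(6) / 5+671 / 26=26.30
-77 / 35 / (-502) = 11 / 2510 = 0.00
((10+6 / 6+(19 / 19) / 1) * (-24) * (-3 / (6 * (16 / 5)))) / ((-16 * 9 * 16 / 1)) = -5 / 256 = -0.02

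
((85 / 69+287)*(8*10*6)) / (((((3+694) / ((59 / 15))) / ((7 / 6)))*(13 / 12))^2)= 5.11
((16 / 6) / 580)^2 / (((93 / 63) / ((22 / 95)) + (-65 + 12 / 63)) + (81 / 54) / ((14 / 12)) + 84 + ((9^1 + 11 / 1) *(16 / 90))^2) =5544 / 10357566775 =0.00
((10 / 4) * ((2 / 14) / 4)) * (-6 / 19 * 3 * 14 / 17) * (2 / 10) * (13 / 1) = -117 / 646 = -0.18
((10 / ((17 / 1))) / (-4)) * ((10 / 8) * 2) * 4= -1.47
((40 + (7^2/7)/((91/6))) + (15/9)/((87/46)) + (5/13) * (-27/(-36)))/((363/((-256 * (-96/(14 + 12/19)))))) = 845616128/4389759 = 192.63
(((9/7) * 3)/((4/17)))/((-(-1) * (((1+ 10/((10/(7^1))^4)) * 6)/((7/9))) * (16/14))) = 14875/27208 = 0.55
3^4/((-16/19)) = -1539/16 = -96.19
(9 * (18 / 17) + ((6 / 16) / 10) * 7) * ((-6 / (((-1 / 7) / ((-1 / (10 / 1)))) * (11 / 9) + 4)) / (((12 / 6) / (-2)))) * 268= 168633171 / 61540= 2740.22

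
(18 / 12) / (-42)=-1 / 28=-0.04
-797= -797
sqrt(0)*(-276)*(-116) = 0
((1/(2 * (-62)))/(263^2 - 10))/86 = -1/737511576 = -0.00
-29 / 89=-0.33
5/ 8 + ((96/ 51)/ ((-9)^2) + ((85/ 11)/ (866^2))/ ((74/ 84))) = 0.65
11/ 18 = 0.61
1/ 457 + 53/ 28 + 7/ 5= 210817/ 63980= 3.30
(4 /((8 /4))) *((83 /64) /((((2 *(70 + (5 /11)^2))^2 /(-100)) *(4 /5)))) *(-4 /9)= 6076015 /831341088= 0.01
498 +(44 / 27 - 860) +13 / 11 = -106679 / 297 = -359.19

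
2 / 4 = 1 / 2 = 0.50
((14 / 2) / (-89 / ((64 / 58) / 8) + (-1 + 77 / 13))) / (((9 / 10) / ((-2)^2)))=-14560 / 299673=-0.05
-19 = -19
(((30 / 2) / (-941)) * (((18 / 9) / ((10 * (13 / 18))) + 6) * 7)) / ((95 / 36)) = -308448 / 1162135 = -0.27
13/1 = 13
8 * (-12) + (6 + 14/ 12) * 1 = -533/ 6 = -88.83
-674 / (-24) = 337 / 12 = 28.08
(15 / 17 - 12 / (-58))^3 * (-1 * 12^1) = -1858249836 / 119823157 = -15.51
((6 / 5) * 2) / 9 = 4 / 15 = 0.27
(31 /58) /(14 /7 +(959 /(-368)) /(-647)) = 3690488 /13837379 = 0.27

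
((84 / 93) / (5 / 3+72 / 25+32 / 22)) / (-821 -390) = -3300 / 26552213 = -0.00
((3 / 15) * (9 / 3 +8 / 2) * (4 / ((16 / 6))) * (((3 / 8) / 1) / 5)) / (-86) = -63 / 34400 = -0.00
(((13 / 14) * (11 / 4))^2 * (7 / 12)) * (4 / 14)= 20449 / 18816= 1.09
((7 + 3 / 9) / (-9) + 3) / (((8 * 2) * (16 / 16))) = 59 / 432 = 0.14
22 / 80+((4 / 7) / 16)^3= 0.28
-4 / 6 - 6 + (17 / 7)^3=7879 / 1029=7.66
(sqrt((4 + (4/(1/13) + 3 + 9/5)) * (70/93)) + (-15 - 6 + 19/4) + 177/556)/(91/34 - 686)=75293/3229387 - 136 * sqrt(24738)/2160669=0.01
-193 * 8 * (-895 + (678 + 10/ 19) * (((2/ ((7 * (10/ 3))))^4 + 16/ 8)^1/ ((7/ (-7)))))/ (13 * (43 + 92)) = 33047409236696/ 16679446875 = 1981.33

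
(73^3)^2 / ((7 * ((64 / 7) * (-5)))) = -151334226289 / 320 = -472919457.15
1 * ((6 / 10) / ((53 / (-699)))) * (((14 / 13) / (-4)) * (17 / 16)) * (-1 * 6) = -13.58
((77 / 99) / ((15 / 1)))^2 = 49 / 18225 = 0.00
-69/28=-2.46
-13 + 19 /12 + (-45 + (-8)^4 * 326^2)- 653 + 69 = 5223670267 /12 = 435305855.58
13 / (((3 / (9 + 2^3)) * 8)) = 221 / 24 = 9.21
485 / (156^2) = 485 / 24336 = 0.02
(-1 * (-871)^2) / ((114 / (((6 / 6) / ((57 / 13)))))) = -9862333 / 6498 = -1517.75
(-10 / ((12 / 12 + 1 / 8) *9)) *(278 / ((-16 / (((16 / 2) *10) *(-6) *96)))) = -7116800 / 9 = -790755.56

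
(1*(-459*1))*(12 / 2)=-2754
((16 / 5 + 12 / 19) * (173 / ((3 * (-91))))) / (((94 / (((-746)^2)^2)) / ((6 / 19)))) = -214319360313152 / 84835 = -2526308249.11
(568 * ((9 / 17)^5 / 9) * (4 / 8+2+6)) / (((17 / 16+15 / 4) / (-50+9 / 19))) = -28054206144 / 122191223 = -229.59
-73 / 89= -0.82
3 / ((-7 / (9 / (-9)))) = 3 / 7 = 0.43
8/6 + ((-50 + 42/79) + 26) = -5246/237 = -22.14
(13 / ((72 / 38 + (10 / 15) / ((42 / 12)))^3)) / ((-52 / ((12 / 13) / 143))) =-190563597 / 1070654554112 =-0.00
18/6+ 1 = 4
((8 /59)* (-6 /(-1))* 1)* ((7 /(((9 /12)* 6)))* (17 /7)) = 544 /177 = 3.07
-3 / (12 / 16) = -4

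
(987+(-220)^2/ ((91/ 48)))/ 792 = 268113/ 8008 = 33.48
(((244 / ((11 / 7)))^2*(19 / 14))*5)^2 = 391870530318400 / 14641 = 26765284496.85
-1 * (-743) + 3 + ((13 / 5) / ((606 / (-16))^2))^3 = 72161343698318959618 / 96731023723516125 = 746.00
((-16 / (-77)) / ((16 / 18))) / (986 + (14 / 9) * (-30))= 27 / 108493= 0.00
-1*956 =-956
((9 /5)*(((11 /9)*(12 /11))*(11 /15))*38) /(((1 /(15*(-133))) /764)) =-509685792 /5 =-101937158.40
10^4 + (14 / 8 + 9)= 40043 / 4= 10010.75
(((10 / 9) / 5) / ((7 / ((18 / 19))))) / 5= 4 / 665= 0.01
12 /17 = 0.71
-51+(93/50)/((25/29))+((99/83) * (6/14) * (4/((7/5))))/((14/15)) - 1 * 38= -3034707857/35586250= -85.28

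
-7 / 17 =-0.41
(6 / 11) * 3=18 / 11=1.64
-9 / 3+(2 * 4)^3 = 509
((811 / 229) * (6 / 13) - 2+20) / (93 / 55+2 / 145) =93230940 / 8094463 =11.52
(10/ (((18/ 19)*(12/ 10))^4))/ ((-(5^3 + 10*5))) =-0.03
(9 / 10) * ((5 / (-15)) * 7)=-21 / 10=-2.10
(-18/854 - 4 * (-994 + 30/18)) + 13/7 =726724/183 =3971.17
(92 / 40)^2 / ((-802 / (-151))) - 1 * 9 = -641921 / 80200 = -8.00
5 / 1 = 5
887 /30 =29.57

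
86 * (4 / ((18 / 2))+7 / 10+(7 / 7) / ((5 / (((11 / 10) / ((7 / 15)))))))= 43774 / 315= 138.97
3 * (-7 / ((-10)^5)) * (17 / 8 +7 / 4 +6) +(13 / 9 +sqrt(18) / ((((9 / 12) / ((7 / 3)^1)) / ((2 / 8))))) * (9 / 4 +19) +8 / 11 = 2488764241 / 79200000 +595 * sqrt(2) / 12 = 101.55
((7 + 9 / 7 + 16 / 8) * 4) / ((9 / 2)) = 64 / 7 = 9.14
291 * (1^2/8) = 291/8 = 36.38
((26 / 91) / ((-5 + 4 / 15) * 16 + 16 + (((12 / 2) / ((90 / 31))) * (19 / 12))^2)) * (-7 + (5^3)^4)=-15820312046400 / 11119073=-1422808.54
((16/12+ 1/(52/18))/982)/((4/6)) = 0.00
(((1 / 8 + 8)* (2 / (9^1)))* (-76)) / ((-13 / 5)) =475 / 9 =52.78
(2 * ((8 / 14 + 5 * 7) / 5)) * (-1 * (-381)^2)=-72290178 / 35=-2065433.66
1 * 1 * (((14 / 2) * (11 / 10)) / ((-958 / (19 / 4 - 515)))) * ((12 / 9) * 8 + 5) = 7386379 / 114960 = 64.25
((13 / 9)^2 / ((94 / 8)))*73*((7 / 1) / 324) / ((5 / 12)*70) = 0.01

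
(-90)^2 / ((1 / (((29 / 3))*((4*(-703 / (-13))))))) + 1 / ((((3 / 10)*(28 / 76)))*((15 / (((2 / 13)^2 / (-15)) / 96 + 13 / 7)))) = 227212151451347 / 13415220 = 16936893.43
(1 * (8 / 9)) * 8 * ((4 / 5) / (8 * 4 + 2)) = 128 / 765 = 0.17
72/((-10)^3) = -0.07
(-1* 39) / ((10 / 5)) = -39 / 2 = -19.50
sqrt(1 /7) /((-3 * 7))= -sqrt(7) /147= -0.02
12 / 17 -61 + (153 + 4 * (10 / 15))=4864 / 51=95.37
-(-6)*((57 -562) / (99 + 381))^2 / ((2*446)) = 10201 / 1370112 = 0.01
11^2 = 121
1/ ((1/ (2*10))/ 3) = 60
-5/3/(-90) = 1/54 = 0.02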